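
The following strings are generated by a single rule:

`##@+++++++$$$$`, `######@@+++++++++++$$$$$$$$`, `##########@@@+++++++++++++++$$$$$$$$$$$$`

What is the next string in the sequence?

##############@@@@+++++++++++++++++++$$$$$$$$$$$$$$$$

Each string has the form #^{4n-2} @^{n} +^{4n+3} $^{4n} (n = 1, 2, …).
For the next term, n = 4, so the run lengths are 14, 4, 19, 16.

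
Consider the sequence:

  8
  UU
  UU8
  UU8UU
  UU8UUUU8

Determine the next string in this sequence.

UU8UUUU8UU8UU

Each term (from the third on) is the previous term followed by the one before it: term 3 = UU·8 = UU8.
So term 6 is UU8UUUU8·UU8UU.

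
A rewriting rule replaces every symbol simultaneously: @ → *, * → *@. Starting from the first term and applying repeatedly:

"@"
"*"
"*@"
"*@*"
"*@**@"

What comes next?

Expanding *@**@: *→*@, @→*, *→*@, *→*@, @→*. Concatenated: *@ * *@ *@ *.

*@**@*@*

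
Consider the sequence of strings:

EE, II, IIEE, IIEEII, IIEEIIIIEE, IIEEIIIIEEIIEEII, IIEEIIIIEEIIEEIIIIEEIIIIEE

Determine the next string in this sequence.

IIEEIIIIEEIIEEIIIIEEIIIIEEIIEEIIIIEEIIEEII

From term 3 onward, concatenate the last term with the second-to-last: II·EE = IIEE, IIEE·II = IIEEII, …
So term 8 is IIEEIIIIEEIIEEIIIIEEIIIIEE·IIEEIIIIEEIIEEII.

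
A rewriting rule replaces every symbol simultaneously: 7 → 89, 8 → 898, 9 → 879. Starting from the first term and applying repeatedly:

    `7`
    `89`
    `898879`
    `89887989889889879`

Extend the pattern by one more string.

8988798988988987989887989889887989889887989889879

Replace each of the 17 characters of 89887989889889879 in place — 898 879 898 898 89 879 898 879 898 898 879 898 898 879 898 89 879 — and concatenate.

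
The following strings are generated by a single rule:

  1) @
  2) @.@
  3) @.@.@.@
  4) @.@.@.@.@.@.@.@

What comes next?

s(k+1) = s(k)·.·s(k) — each term doubles the last with '.' between the halves.
Doubling @.@.@.@.@.@.@.@ with '.' between the halves:

@.@.@.@.@.@.@.@.@.@.@.@.@.@.@.@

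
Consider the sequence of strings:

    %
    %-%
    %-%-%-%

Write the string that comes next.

Every step duplicates the string with '-' between the halves.
Doubling %-%-%-% with '-' between the halves:

%-%-%-%-%-%-%-%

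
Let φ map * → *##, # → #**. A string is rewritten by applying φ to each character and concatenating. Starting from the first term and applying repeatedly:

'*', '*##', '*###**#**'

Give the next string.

*###**#**#***##*###***##*##

Apply φ to *###**#** symbol by symbol: *→*##, #→#**, #→#**, #→#**, *→*##, *→*##, #→#**, *→*##, *→*##; joined: *## #** #** #** *## *## #** *## *##.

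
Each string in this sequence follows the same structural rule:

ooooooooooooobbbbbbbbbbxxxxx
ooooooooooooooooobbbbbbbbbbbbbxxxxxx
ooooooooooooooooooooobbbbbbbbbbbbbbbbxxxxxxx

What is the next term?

ooooooooooooooooooooooooobbbbbbbbbbbbbbbbbbbxxxxxxxx

The n-th term is 4n+1 o's then 3n+1 b's then n+2 x's, where the shown terms are n = 3, 4, 5.
For the next term, n = 6, so the run lengths are 25, 19, 8.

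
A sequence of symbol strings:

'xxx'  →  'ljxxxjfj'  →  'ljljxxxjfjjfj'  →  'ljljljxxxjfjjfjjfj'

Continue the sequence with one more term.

Each term wraps the previous one in lj on the left and jfj on the right.
Applying this once more to ljljljxxxjfjjfjjfj:

ljljljljxxxjfjjfjjfjjfj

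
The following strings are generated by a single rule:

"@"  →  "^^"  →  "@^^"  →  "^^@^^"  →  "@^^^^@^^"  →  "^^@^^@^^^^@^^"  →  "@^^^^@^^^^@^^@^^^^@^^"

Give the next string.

This is a Fibonacci-style word recurrence s(k) = s(k−2)·s(k−1): e.g. @·^^ = @^^.
So term 8 is ^^@^^@^^^^@^^·@^^^^@^^^^@^^@^^^^@^^.

^^@^^@^^^^@^^@^^^^@^^^^@^^@^^^^@^^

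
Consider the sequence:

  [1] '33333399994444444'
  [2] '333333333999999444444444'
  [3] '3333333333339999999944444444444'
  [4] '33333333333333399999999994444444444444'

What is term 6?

Each string has the form 3^{3n} 9^{2n} 4^{2n+3}, where the shown terms are n = 2, 3, 4, 5.
For term 6, n = 7, so the run lengths are 21, 14, 17.

3333333333333333333339999999999999944444444444444444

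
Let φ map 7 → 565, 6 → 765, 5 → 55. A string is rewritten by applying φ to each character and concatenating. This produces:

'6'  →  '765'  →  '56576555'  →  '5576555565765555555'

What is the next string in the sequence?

Applying the rule to each of the 19 symbols of 5576555565765555555 gives the pieces 55 55 565 765 55 55 55 55 765 55 565 765 55 55 55 55 55 55 55, which concatenate to the answer.

5555565765555555557655556576555555555555555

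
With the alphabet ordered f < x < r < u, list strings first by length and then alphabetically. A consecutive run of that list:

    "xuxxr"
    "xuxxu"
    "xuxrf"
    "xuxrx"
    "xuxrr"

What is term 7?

Continuing the enumeration 2 steps past xuxrr: xuxrr → xuxru → (answer).

xuxuf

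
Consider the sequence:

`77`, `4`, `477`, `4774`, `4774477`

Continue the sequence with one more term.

47744774774

Each term (from the third on) is the previous term followed by the one before it: term 3 = 4·77 = 477.
So term 6 is 4774477·4774.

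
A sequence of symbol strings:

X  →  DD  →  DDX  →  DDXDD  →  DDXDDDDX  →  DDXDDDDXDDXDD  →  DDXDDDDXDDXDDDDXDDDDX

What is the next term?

DDXDDDDXDDXDDDDXDDDDXDDXDDDDXDDXDD

From term 3 onward, concatenate the last term with the second-to-last: DD·X = DDX, DDX·DD = DDXDD, …
The next term joins DDXDDDDXDDXDDDDXDDDDX and DDXDDDDXDDXDD.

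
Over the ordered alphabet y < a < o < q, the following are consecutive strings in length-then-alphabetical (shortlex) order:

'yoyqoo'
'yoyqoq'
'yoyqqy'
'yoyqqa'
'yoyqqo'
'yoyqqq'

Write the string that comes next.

yoayyy

The successor of yoyqqq increments the rightmost position that isn't already q and resets every position after it to y.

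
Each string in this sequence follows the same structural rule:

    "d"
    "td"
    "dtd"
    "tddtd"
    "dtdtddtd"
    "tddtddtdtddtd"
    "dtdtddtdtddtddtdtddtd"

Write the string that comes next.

tddtddtdtddtddtdtddtdtddtddtdtddtd

This is a Fibonacci-style word recurrence s(k) = s(k−2)·s(k−1): e.g. d·td = dtd.
Continuing: tddtddtdtddtd · dtdtddtdtddtddtdtddtd gives term 8.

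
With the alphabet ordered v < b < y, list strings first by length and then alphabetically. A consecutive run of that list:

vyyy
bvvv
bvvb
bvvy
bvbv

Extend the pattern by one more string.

bvbb

Treat bvbv as a base-3 numeral over the given alphabet and add one, carrying through any trailing y's.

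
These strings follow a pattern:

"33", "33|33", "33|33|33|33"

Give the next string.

Every step duplicates the string with '|' between the halves.
Doubling 33|33|33|33 with '|' between the halves:

33|33|33|33|33|33|33|33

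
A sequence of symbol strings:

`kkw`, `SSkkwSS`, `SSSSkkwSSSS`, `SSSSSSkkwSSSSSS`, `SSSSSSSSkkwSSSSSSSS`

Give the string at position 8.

SSSSSSSSSSSSSSkkwSSSSSSSSSSSSSS

Each term wraps the previous one in SS on the left and SS on the right.
From SSSSSSSSkkwSSSSSSSS, 3 further steps: SSSSSSSSkkwSSSSSSSS → SSSSSSSSSSkkwSSSSSSSSSS → SSSSSSSSSSSSkkwSSSSSSSSSSSS → (answer).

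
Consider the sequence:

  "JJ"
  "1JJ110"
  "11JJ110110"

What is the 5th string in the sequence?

1111JJ110110110110

Every step adds 1 to the front and 110 to the end of the previous string.
From 11JJ110110, 2 further steps: 11JJ110110 → 111JJ110110110 → (answer).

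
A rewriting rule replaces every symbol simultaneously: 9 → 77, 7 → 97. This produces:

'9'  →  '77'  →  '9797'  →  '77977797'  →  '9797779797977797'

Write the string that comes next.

Applying the rule to each of the 16 symbols of 9797779797977797 gives the pieces 77 97 77 97 97 97 77 97 77 97 77 97 97 97 77 97, which concatenate to the answer.

77977797979777977797779797977797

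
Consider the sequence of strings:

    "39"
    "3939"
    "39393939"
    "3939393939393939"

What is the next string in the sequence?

Every step duplicates the string.
Doubling 3939393939393939:

39393939393939393939393939393939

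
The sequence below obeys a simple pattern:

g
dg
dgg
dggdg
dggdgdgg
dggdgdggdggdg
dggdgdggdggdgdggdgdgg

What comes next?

Each term (from the third on) is the previous term followed by the one before it: term 3 = dg·g = dgg.
Continuing: dggdgdggdggdgdggdgdgg · dggdgdggdggdg gives term 8.

dggdgdggdggdgdggdgdggdggdgdggdggdg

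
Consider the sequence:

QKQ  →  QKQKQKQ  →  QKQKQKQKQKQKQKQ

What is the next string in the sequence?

s(k+1) = s(k)·K·s(k) — each term doubles the last with 'K' between the halves.
Doubling QKQKQKQKQKQKQKQ with 'K' between the halves:

QKQKQKQKQKQKQKQKQKQKQKQKQKQKQKQ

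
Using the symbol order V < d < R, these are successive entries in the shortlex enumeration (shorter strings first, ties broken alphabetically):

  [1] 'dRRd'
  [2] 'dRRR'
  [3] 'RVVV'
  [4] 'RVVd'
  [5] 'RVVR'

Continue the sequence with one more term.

RVdV

Treat RVVR as a base-3 numeral over the given alphabet and add one, carrying through any trailing R's.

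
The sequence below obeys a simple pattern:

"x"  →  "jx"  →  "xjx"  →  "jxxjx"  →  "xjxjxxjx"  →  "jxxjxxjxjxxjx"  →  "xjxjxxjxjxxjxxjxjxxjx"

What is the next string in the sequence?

This is a Fibonacci-style word recurrence s(k) = s(k−2)·s(k−1): e.g. x·jx = xjx.
Continuing: jxxjxxjxjxxjx · xjxjxxjxjxxjxxjxjxxjx gives term 8.

jxxjxxjxjxxjxxjxjxxjxjxxjxxjxjxxjx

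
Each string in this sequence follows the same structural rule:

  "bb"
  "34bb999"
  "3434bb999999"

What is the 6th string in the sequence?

3434343434bb999999999999999

Each term wraps the previous one in 34 on the left and 999 on the right.
From 3434bb999999, 3 further steps: 3434bb999999 → 343434bb999999999 → 34343434bb999999999999 → (answer).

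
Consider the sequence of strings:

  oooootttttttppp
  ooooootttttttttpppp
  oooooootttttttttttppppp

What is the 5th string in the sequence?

oooooooootttttttttttttttppppppp

Term n consists of n+2 o's, followed by 2n+1 t's, followed by n p's, where the shown terms are n = 3, 4, 5.
At n = 7 the blocks have lengths 9, 15, 7.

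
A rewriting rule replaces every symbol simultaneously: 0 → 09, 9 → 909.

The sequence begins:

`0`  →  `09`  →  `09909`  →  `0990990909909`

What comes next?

Applying the rule to each of the 13 symbols of 0990990909909 gives the pieces 09 909 909 09 909 909 09 909 09 909 909 09 909, which concatenate to the answer.

0990990909909909099090990990909909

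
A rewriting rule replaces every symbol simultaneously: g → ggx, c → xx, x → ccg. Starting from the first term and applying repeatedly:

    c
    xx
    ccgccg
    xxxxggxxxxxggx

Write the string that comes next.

Rewriting the 14 symbols of xxxxggxxxxxggx one by one yields ccg ccg ccg ccg ggx ggx ccg ccg ccg ccg ccg ggx ggx ccg; concatenated:

ccgccgccgccgggxggxccgccgccgccgccgggxggxccg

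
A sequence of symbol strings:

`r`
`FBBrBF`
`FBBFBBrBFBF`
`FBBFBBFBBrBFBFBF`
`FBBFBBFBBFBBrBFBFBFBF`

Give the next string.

s(k+1) = FBB·s(k)·BF, so each term gains FBB as a prefix and BF as a suffix.
Applying this once more to FBBFBBFBBFBBrBFBFBFBF:

FBBFBBFBBFBBFBBrBFBFBFBFBF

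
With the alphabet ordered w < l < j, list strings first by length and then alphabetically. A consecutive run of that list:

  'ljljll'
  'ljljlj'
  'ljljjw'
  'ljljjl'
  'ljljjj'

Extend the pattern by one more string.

Find the rightmost character of ljljjj below j, bump it to the next letter, and reset everything to its right to w.

ljjwww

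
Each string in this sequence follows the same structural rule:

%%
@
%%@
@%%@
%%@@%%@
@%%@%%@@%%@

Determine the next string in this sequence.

This is a Fibonacci-style word recurrence s(k) = s(k−2)·s(k−1): e.g. %%·@ = %%@.
Continuing: %%@@%%@ · @%%@%%@@%%@ gives term 7.

%%@@%%@@%%@%%@@%%@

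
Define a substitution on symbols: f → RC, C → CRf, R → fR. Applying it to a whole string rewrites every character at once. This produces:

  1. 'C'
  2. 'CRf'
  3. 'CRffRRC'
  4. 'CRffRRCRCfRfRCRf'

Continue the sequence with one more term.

Rewriting the 16 symbols of CRffRRCRCfRfRCRf one by one yields CRf fR RC RC fR fR CRf fR CRf RC fR RC fR CRf fR RC; concatenated:

CRffRRCRCfRfRCRffRCRfRCfRRCfRCRffRRC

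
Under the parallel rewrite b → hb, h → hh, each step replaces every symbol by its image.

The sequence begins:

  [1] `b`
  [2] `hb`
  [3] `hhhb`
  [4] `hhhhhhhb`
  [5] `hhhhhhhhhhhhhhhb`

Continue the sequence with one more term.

hhhhhhhhhhhhhhhhhhhhhhhhhhhhhhhb

φ(hhhhhhhhhhhhhhhb) expands symbol-by-symbol to hh hh hh hh hh hh hh hh hh hh hh hh hh hh hh hb; joining the 16 pieces gives the next term.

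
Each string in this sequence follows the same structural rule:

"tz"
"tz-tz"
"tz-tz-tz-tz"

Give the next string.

tz-tz-tz-tz-tz-tz-tz-tz

Every step duplicates the string with '-' between the halves.
One more doubling of tz-tz-tz-tz gives the answer.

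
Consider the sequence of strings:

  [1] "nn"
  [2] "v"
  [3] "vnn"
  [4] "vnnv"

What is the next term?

From term 3 onward, concatenate the last term with the second-to-last: v·nn = vnn, vnn·v = vnnv, …
So term 5 is vnnv·vnn.

vnnvvnn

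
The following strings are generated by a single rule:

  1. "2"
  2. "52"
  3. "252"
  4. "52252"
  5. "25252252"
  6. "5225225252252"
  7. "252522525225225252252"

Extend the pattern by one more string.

This is a Fibonacci-style word recurrence s(k) = s(k−2)·s(k−1): e.g. 2·52 = 252.
Continuing: 5225225252252 · 252522525225225252252 gives term 8.

5225225252252252522525225225252252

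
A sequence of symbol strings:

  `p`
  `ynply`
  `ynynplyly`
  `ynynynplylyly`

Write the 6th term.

Each term wraps the previous one in yn on the left and ly on the right.
From ynynynplylyly, 2 further steps: ynynynplylyly → ynynynynplylylyly → (answer).

ynynynynynplylylylyly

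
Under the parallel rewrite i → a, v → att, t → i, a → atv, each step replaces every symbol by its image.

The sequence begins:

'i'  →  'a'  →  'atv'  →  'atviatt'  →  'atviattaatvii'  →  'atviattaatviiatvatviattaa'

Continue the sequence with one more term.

φ(atviattaatviiatvatviattaa) expands symbol-by-symbol to atv i att a atv i i atv atv i att a a atv i att atv i att a atv i i atv atv; joining the 25 pieces gives the next term.

atviattaatviiatvatviattaaatviattatviattaatviiatvatv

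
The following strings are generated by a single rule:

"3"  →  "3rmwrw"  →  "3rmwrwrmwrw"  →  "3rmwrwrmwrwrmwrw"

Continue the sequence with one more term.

3rmwrwrmwrwrmwrwrmwrw

The strings grow by a fixed suffix rmwrw each time.
So the next term is 3rmwrwrmwrwrmwrw·rmwrw.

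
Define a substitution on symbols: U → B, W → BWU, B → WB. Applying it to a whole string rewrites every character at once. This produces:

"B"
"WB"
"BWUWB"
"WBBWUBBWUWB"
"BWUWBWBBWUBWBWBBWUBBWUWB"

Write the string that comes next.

WBBWUBBWUWBBWUWBWBBWUBWBBWUWBBWUWBWBBWUBWBWBBWUBBWUWB

Applying the rule to each of the 24 symbols of BWUWBWBBWUBWBWBBWUBBWUWB gives the pieces WB BWU B BWU WB BWU WB WB BWU B WB BWU WB BWU WB WB BWU B WB WB BWU B BWU WB, which concatenate to the answer.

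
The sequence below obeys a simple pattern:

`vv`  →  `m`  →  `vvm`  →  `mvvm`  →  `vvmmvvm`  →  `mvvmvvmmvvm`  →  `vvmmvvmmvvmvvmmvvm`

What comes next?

mvvmvvmmvvmvvmmvvmmvvmvvmmvvm

Each term (from the third on) is the two preceding terms concatenated in order: term 3 = vv·m = vvm.
Continuing: mvvmvvmmvvm · vvmmvvmmvvmvvmmvvm gives term 8.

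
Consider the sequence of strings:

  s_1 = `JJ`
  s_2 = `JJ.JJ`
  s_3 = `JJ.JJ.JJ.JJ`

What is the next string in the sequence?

JJ.JJ.JJ.JJ.JJ.JJ.JJ.JJ

Every step duplicates the string with '.' between the halves.
One more doubling of JJ.JJ.JJ.JJ gives the answer.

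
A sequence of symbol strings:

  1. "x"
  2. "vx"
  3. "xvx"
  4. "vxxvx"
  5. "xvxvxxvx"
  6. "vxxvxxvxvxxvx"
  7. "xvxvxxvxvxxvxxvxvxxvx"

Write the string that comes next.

vxxvxxvxvxxvxxvxvxxvxvxxvxxvxvxxvx

This is a Fibonacci-style word recurrence s(k) = s(k−2)·s(k−1): e.g. x·vx = xvx.
The next term joins vxxvxxvxvxxvx and xvxvxxvxvxxvxxvxvxxvx.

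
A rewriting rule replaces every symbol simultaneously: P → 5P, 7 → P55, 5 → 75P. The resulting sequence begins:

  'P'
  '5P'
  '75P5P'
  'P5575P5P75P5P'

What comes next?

5P75P75PP5575P5P75P5PP5575P5P75P5P

φ(P5575P5P75P5P) expands symbol-by-symbol to 5P 75P 75P P55 75P 5P 75P 5P P55 75P 5P 75P 5P; joining the 13 pieces gives the next term.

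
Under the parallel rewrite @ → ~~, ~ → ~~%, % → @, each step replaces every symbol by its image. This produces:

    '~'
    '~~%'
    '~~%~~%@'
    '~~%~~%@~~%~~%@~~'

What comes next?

Replace each of the 16 characters of ~~%~~%@~~%~~%@~~ in place — ~~% ~~% @ ~~% ~~% @ ~~ ~~% ~~% @ ~~% ~~% @ ~~ ~~% ~~% — and concatenate.

~~%~~%@~~%~~%@~~~~%~~%@~~%~~%@~~~~%~~%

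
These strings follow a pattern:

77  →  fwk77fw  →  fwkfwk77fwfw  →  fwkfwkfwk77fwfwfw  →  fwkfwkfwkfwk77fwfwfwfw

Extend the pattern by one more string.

fwkfwkfwkfwkfwk77fwfwfwfwfw

s(k+1) = fwk·s(k)·fw, so each term gains fwk as a prefix and fw as a suffix.
One more step from fwkfwkfwkfwk77fwfwfwfw gives the answer.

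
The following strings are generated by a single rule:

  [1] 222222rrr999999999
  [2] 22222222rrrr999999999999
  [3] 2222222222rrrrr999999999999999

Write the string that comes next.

222222222222rrrrrr999999999999999999

The n-th term is 2n+2 2's then n+1 r's then 3n+3 9's, where the shown terms are n = 2, 3, 4.
Setting n = 5 gives 12, 6, 18 characters in each block.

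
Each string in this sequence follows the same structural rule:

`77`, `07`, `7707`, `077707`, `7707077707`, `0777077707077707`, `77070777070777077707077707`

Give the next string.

Each term (from the third on) is the two preceding terms concatenated in order: term 3 = 77·07 = 7707.
Continuing: 0777077707077707 · 77070777070777077707077707 gives term 8.

077707770707770777070777070777077707077707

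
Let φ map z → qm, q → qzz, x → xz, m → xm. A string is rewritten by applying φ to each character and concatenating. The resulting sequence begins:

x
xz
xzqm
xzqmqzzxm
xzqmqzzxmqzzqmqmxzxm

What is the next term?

φ(xzqmqzzxmqzzqmqmxzxm) expands symbol-by-symbol to xz qm qzz xm qzz qm qm xz xm qzz qm qm qzz xm qzz xm xz qm xz xm; joining the 20 pieces gives the next term.

xzqmqzzxmqzzqmqmxzxmqzzqmqmqzzxmqzzxmxzqmxzxm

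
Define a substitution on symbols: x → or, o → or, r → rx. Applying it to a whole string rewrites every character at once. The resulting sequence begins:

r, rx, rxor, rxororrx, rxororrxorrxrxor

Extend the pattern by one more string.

Replace each of the 16 characters of rxororrxorrxrxor in place — rx or or rx or rx rx or or rx rx or rx or or rx — and concatenate.

rxororrxorrxrxororrxrxorrxororrx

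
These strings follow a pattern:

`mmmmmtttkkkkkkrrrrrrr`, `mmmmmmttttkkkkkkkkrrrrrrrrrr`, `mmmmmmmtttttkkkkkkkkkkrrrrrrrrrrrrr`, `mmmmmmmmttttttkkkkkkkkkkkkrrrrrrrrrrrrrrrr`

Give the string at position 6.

mmmmmmmmmmttttttttkkkkkkkkkkkkkkkkrrrrrrrrrrrrrrrrrrrrrr

The n-th term is n+2 m's then n t's then 2n k's then 3n-2 r's, where the shown terms are n = 3, 4, 5, 6.
For term 6, n = 8, so the run lengths are 10, 8, 16, 22.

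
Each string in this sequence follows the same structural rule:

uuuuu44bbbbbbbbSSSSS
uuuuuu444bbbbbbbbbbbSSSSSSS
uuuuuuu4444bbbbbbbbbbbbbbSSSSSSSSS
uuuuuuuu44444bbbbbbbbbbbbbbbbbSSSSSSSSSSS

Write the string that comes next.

The n-th term is n+3 u's then n 4's then 3n+2 b's then 2n+1 S's, where the shown terms are n = 2, 3, 4, 5.
Setting n = 6 gives 9, 6, 20, 13 characters in each block.

uuuuuuuuu444444bbbbbbbbbbbbbbbbbbbbSSSSSSSSSSSSS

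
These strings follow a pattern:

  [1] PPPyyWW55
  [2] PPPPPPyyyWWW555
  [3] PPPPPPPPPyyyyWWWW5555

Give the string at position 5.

Each string has the form P^{3n} y^{n+1} W^{n+1} 5^{n+1} (n = 1, 2, …).
For term 5, n = 5, so the run lengths are 15, 6, 6, 6.

PPPPPPPPPPPPPPPyyyyyyWWWWWW555555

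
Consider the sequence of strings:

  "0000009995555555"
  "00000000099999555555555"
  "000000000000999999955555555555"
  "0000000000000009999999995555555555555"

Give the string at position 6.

Reading off run lengths: 0 runs 6, 9, 12, 15; 9 runs 3, 5, 7, 9; 5 runs 7, 9, 11, 13 — each is linear in n, where the shown terms are n = 2, 3, 4, 5.
For term 6, n = 7, so the run lengths are 21, 13, 17.

000000000000000000000999999999999955555555555555555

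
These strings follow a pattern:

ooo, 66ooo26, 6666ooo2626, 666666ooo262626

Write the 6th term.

Each term wraps the previous one in 66 on the left and 26 on the right.
From 666666ooo262626, 2 further steps: 666666ooo262626 → 66666666ooo26262626 → (answer).

6666666666ooo2626262626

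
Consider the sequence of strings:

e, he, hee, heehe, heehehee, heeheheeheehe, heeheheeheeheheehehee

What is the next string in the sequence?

From term 3 onward, concatenate the last term with the second-to-last: he·e = hee, hee·he = heehe, …
So term 8 is heeheheeheeheheehehee·heeheheeheehe.

heeheheeheeheheeheheeheeheheeheehe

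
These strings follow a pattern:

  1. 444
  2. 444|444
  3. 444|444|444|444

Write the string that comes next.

s(k+1) = s(k)·|·s(k) — each term doubles the last with '|' between the halves.
Doubling 444|444|444|444 with '|' between the halves:

444|444|444|444|444|444|444|444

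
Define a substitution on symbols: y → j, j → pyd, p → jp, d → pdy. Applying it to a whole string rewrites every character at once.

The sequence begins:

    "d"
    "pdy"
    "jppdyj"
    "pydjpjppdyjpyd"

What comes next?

Rewriting the 14 symbols of pydjpjppdyjpyd one by one yields jp j pdy pyd jp pyd jp jp pdy j pyd jp j pdy; concatenated:

jpjpdypydjppydjpjppdyjpydjpjpdy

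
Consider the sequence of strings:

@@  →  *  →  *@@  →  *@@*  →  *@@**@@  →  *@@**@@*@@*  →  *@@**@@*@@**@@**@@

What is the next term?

Each term (from the third on) is the previous term followed by the one before it: term 3 = *·@@ = *@@.
Continuing: *@@**@@*@@**@@**@@ · *@@**@@*@@* gives term 8.

*@@**@@*@@**@@**@@*@@**@@*@@*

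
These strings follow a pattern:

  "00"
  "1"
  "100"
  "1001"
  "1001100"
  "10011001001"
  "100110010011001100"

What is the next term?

Each term (from the third on) is the previous term followed by the one before it: term 3 = 1·00 = 100.
The next term joins 100110010011001100 and 10011001001.

10011001001100110010011001001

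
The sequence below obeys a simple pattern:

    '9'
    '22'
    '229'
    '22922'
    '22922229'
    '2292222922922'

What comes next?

From term 3 onward, concatenate the last term with the second-to-last: 22·9 = 229, 229·22 = 22922, …
So term 7 is 2292222922922·22922229.

229222292292222922229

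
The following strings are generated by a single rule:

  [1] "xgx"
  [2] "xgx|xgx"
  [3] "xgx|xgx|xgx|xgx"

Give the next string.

xgx|xgx|xgx|xgx|xgx|xgx|xgx|xgx

Every step duplicates the string with '|' between the halves.
So the next term is two copies of xgx|xgx|xgx|xgx with '|' between the halves.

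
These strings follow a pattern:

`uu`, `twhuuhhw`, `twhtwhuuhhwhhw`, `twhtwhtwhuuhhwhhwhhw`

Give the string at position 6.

s(k+1) = twh·s(k)·hhw, so each term gains twh as a prefix and hhw as a suffix.
From twhtwhtwhuuhhwhhwhhw, 2 further steps: twhtwhtwhuuhhwhhwhhw → twhtwhtwhtwhuuhhwhhwhhwhhw → (answer).

twhtwhtwhtwhtwhuuhhwhhwhhwhhwhhw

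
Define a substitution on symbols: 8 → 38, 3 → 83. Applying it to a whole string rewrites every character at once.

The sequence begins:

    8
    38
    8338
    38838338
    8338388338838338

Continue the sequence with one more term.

38838338833838838338388338838338

φ(8338388338838338) expands symbol-by-symbol to 38 83 83 38 83 38 38 83 83 38 38 83 38 83 83 38; joining the 16 pieces gives the next term.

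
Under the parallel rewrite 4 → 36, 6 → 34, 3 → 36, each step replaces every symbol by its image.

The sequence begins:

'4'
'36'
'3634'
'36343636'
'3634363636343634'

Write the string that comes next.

Rewriting the 16 symbols of 3634363636343634 one by one yields 36 34 36 36 36 34 36 34 36 34 36 36 36 34 36 36; concatenated:

36343636363436343634363636343636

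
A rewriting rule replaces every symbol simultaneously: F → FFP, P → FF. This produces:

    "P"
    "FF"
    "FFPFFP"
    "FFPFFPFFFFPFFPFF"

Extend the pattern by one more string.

FFPFFPFFFFPFFPFFFFPFFPFFPFFPFFFFPFFPFFFFPFFP

Replace each of the 16 characters of FFPFFPFFFFPFFPFF in place — FFP FFP FF FFP FFP FF FFP FFP FFP FFP FF FFP FFP FF FFP FFP — and concatenate.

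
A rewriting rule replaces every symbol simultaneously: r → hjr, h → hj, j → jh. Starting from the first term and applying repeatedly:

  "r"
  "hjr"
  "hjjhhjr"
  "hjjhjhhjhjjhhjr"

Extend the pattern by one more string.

Rewriting the 15 symbols of hjjhjhhjhjjhhjr one by one yields hj jh jh hj jh hj hj jh hj jh jh hj hj jh hjr; concatenated:

hjjhjhhjjhhjhjjhhjjhjhhjhjjhhjr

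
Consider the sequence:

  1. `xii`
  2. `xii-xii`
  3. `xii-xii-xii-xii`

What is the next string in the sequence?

Each string is two copies of the previous one joined by '-'.
One more doubling of xii-xii-xii-xii gives the answer.

xii-xii-xii-xii-xii-xii-xii-xii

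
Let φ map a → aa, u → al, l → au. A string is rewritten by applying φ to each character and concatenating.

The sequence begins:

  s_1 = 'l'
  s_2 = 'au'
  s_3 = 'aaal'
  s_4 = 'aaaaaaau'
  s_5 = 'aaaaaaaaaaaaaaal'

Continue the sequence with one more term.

aaaaaaaaaaaaaaaaaaaaaaaaaaaaaaau

Replace each of the 16 characters of aaaaaaaaaaaaaaal in place — aa aa aa aa aa aa aa aa aa aa aa aa aa aa aa au — and concatenate.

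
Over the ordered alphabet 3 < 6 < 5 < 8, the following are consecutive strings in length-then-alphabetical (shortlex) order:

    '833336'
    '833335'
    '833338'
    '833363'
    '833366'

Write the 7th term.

Advancing 2 positions from 833366 through 833366 → 833365 reaches term 7.

833368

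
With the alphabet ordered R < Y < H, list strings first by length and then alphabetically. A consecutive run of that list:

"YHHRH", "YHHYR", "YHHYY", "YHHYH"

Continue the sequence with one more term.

YHHHR

Find the rightmost character of YHHYH below H, bump it to the next letter, and reset everything to its right to R.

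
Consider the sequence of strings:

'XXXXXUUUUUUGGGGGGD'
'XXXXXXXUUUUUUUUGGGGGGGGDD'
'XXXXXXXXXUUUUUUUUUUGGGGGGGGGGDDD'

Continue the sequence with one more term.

The n-th term is 2n-1 X's then 2n U's then 2n G's then n-2 D's, where the shown terms are n = 3, 4, 5.
At n = 6 the blocks have lengths 11, 12, 12, 4.

XXXXXXXXXXXUUUUUUUUUUUUGGGGGGGGGGGGDDDD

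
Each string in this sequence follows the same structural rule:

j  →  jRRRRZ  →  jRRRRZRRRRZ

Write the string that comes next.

The strings grow by a fixed suffix RRRRZ each time.
So the next term is jRRRRZRRRRZ·RRRRZ.

jRRRRZRRRRZRRRRZ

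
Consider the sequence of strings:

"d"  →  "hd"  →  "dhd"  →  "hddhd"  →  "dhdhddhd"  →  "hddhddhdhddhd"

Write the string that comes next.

dhdhddhdhddhddhdhddhd

From term 3 onward, concatenate the second-to-last term with the last: d·hd = dhd, hd·dhd = hddhd, …
So term 7 is dhdhddhd·hddhddhdhddhd.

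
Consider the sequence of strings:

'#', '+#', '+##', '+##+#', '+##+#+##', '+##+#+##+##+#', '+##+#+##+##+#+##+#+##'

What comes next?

+##+#+##+##+#+##+#+##+##+#+##+##+#

Each term (from the third on) is the previous term followed by the one before it: term 3 = +#·# = +##.
So term 8 is +##+#+##+##+#+##+#+##·+##+#+##+##+#.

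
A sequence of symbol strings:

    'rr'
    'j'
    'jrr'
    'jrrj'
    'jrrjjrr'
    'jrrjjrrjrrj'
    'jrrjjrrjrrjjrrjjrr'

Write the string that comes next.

jrrjjrrjrrjjrrjjrrjrrjjrrjrrj

This is a Fibonacci-style word recurrence s(k) = s(k−1)·s(k−2): e.g. j·rr = jrr.
So term 8 is jrrjjrrjrrjjrrjjrr·jrrjjrrjrrj.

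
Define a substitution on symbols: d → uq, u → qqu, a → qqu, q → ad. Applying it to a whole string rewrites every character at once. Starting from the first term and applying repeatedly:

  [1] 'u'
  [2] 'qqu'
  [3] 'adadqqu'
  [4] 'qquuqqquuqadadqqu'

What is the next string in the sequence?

adadqquqquadadadqquqquadqquuqqquuqadadqqu

Applying the rule to each of the 17 symbols of qquuqqquuqadadqqu gives the pieces ad ad qqu qqu ad ad ad qqu qqu ad qqu uq qqu uq ad ad qqu, which concatenate to the answer.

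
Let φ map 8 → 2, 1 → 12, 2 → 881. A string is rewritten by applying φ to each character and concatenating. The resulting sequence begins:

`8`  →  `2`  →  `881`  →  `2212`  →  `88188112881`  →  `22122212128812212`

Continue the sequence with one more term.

φ(22122212128812212) expands symbol-by-symbol to 881 881 12 881 881 881 12 881 12 881 2 2 12 881 881 12 881; joining the 17 pieces gives the next term.

881881128818818811288112881221288188112881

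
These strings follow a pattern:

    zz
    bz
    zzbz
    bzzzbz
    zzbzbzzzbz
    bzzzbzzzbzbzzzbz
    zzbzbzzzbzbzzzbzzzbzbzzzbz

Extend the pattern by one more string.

bzzzbzzzbzbzzzbzzzbzbzzzbzbzzzbzzzbzbzzzbz

This is a Fibonacci-style word recurrence s(k) = s(k−2)·s(k−1): e.g. zz·bz = zzbz.
Continuing: bzzzbzzzbzbzzzbz · zzbzbzzzbzbzzzbzzzbzbzzzbz gives term 8.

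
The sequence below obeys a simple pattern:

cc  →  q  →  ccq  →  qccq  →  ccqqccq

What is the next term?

Each term (from the third on) is the two preceding terms concatenated in order: term 3 = cc·q = ccq.
The next term joins qccq and ccqqccq.

qccqccqqccq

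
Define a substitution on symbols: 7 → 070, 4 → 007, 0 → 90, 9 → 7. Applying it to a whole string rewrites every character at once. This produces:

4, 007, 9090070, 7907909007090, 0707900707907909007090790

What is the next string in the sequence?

Applying the rule to each of the 25 symbols of 0707900707907909007090790 gives the pieces 90 070 90 070 7 90 90 070 90 070 7 90 070 7 90 7 90 90 070 90 7 90 070 7 90, which concatenate to the answer.

900709007079090070900707900707907909007090790070790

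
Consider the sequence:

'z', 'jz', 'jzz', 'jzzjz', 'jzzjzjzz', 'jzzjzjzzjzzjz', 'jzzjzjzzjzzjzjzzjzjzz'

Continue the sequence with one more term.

jzzjzjzzjzzjzjzzjzjzzjzzjzjzzjzzjz

From term 3 onward, concatenate the last term with the second-to-last: jz·z = jzz, jzz·jz = jzzjz, …
Continuing: jzzjzjzzjzzjzjzzjzjzz · jzzjzjzzjzzjz gives term 8.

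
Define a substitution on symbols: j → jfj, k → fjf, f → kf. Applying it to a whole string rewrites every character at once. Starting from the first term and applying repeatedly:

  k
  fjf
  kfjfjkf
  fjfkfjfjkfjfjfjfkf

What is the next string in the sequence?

φ(fjfkfjfjkfjfjfjfkf) expands symbol-by-symbol to kf jfj kf fjf kf jfj kf jfj fjf kf jfj kf jfj kf jfj kf fjf kf; joining the 18 pieces gives the next term.

kfjfjkffjfkfjfjkfjfjfjfkfjfjkfjfjkfjfjkffjfkf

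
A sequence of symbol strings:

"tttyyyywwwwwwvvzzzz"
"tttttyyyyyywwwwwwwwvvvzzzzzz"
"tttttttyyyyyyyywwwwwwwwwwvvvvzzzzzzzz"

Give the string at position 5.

Reading off run lengths: t runs 3, 5, 7; y runs 4, 6, 8; w runs 6, 8, 10; v runs 2, 3, 4; z runs 4, 6, 8 — each is linear in n, where the shown terms are n = 2, 3, 4.
Setting n = 6 gives 11, 12, 14, 6, 12 characters in each block.

tttttttttttyyyyyyyyyyyywwwwwwwwwwwwwwvvvvvvzzzzzzzzzzzz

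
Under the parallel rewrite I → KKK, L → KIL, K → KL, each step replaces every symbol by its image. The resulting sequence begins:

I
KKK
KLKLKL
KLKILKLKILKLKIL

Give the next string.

Rewriting the 15 symbols of KLKILKLKILKLKIL one by one yields KL KIL KL KKK KIL KL KIL KL KKK KIL KL KIL KL KKK KIL; concatenated:

KLKILKLKKKKILKLKILKLKKKKILKLKILKLKKKKIL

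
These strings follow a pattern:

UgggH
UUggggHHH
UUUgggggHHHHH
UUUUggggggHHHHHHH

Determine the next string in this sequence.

The n-th term is n U's then n+2 g's then 2n-1 H's (n = 1, 2, …).
For the next term, n = 5, so the run lengths are 5, 7, 9.

UUUUUgggggggHHHHHHHHH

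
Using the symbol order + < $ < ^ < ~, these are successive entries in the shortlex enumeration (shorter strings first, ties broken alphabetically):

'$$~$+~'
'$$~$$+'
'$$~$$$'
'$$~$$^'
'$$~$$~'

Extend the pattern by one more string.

The successor of $$~$$~ increments the rightmost position that isn't already ~ and resets every position after it to +.

$$~$^+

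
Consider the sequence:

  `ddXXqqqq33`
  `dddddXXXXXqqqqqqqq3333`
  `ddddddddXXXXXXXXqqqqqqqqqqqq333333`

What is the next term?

dddddddddddXXXXXXXXXXXqqqqqqqqqqqqqqqq33333333

Reading off run lengths: d runs 2, 5, 8; X runs 2, 5, 8; q runs 4, 8, 12; 3 runs 2, 4, 6 — each is linear in n (n = 1, 2, …).
At n = 4 the blocks have lengths 11, 11, 16, 8.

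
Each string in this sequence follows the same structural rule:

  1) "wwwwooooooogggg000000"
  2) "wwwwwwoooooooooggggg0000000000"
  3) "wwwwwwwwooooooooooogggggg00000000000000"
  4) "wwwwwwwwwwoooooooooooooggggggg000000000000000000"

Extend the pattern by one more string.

wwwwwwwwwwwwooooooooooooooogggggggg0000000000000000000000

Term n consists of 2n w's, followed by 2n+3 o's, followed by n+2 g's, followed by 4n-2 0's, where the shown terms are n = 2, 3, 4, 5.
Setting n = 6 gives 12, 15, 8, 22 characters in each block.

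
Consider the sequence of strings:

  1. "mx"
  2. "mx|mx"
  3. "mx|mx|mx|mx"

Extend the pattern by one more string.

mx|mx|mx|mx|mx|mx|mx|mx

Every step duplicates the string with '|' between the halves.
One more doubling of mx|mx|mx|mx gives the answer.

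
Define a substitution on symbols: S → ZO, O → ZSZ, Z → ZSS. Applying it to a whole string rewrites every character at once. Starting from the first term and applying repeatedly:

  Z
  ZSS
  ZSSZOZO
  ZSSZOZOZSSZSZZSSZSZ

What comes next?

ZSSZOZOZSSZSZZSSZSZZSSZOZOZSSZOZSSZSSZOZOZSSZOZSS

Replace each of the 19 characters of ZSSZOZOZSSZSZZSSZSZ in place — ZSS ZO ZO ZSS ZSZ ZSS ZSZ ZSS ZO ZO ZSS ZO ZSS ZSS ZO ZO ZSS ZO ZSS — and concatenate.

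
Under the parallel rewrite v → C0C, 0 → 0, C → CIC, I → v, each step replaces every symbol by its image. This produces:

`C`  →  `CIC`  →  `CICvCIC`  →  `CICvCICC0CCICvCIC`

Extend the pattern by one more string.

Rewriting the 17 symbols of CICvCICC0CCICvCIC one by one yields CIC v CIC C0C CIC v CIC CIC 0 CIC CIC v CIC C0C CIC v CIC; concatenated:

CICvCICC0CCICvCICCIC0CICCICvCICC0CCICvCIC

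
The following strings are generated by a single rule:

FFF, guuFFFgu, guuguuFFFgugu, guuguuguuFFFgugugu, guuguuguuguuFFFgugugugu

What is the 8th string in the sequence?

Every step adds guu to the front and gu to the end of the previous string.
From guuguuguuguuFFFgugugugu, 3 further steps: guuguuguuguuFFFgugugugu → guuguuguuguuguuFFFgugugugugu → guuguuguuguuguuguuFFFgugugugugugu → (answer).

guuguuguuguuguuguuguuFFFgugugugugugugu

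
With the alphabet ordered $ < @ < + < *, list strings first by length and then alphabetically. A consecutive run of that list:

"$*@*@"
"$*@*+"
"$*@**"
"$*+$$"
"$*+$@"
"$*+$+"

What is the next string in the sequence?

$*+$*

Find the rightmost character of $*+$+ below *, bump it to the next letter, and reset everything to its right to $.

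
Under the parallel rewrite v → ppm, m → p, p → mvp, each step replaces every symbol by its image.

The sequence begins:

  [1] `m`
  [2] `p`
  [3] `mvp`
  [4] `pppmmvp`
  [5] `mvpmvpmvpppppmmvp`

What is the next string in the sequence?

Rewriting the 17 symbols of mvpmvpmvpppppmmvp one by one yields p ppm mvp p ppm mvp p ppm mvp mvp mvp mvp mvp p p ppm mvp; concatenated:

pppmmvppppmmvppppmmvpmvpmvpmvpmvpppppmmvp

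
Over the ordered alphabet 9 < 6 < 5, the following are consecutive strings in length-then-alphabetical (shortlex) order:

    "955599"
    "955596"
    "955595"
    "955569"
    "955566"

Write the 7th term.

Continuing the enumeration 2 steps past 955566: 955566 → 955565 → (answer).

955559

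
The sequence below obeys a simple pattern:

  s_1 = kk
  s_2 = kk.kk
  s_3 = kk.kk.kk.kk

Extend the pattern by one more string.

Each string is two copies of the previous one joined by '.'.
Doubling kk.kk.kk.kk with '.' between the halves:

kk.kk.kk.kk.kk.kk.kk.kk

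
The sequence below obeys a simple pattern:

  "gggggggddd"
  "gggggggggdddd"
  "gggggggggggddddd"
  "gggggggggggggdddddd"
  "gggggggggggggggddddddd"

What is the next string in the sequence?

gggggggggggggggggdddddddd

Term n consists of 2n+1 g's, followed by n d's, where the shown terms are n = 3, 4, 5, 6, 7.
Setting n = 8 gives 17, 8 characters in each block.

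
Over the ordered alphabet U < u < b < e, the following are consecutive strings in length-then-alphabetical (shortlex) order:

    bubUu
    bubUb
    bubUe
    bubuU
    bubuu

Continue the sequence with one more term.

Treat bubuu as a base-4 numeral over the given alphabet and add one, carrying through any trailing e's.

bubub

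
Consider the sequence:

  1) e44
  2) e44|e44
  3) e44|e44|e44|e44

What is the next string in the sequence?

Every step duplicates the string with '|' between the halves.
So the next term is two copies of e44|e44|e44|e44 with '|' between the halves.

e44|e44|e44|e44|e44|e44|e44|e44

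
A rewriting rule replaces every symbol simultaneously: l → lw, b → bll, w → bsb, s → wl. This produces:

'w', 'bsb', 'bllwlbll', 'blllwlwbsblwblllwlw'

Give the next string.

φ(blllwlwbsblwblllwlw) expands symbol-by-symbol to bll lw lw lw bsb lw bsb bll wl bll lw bsb bll lw lw lw bsb lw bsb; joining the 19 pieces gives the next term.

blllwlwlwbsblwbsbbllwlblllwbsbblllwlwlwbsblwbsb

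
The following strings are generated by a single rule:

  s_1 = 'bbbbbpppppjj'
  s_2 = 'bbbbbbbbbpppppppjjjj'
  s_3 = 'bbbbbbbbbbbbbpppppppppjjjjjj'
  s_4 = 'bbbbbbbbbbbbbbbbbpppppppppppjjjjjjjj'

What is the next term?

bbbbbbbbbbbbbbbbbbbbbpppppppppppppjjjjjjjjjj

Each string has the form b^{4n+1} p^{2n+3} j^{2n} (n = 1, 2, …).
Setting n = 5 gives 21, 13, 10 characters in each block.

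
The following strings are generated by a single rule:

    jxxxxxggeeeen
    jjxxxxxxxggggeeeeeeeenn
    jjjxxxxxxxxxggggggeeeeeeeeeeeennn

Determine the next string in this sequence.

jjjjxxxxxxxxxxxggggggggeeeeeeeeeeeeeeeennnn

Each string has the form j^{n} x^{2n+3} g^{2n} e^{4n} n^{n} (n = 1, 2, …).
At n = 4 the blocks have lengths 4, 11, 8, 16, 4.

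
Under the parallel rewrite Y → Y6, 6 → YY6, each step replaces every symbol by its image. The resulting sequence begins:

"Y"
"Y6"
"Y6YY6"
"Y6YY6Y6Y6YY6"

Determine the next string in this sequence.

Apply φ to Y6YY6Y6Y6YY6 symbol by symbol: Y→Y6, 6→YY6, Y→Y6, Y→Y6, 6→YY6, Y→Y6, 6→YY6, Y→Y6, 6→YY6, Y→Y6, Y→Y6, 6→YY6; joined: Y6 YY6 Y6 Y6 YY6 Y6 YY6 Y6 YY6 Y6 Y6 YY6.

Y6YY6Y6Y6YY6Y6YY6Y6YY6Y6Y6YY6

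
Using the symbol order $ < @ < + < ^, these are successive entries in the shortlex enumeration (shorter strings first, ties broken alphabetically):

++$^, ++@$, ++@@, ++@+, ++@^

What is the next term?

+++$

The successor of ++@^ increments the rightmost position that isn't already ^ and resets every position after it to $.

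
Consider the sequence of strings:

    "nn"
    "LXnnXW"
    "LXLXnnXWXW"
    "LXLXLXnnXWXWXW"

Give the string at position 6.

LXLXLXLXLXnnXWXWXWXWXW

Every step adds LX to the front and XW to the end of the previous string.
From LXLXLXnnXWXWXW, 2 further steps: LXLXLXnnXWXWXW → LXLXLXLXnnXWXWXWXW → (answer).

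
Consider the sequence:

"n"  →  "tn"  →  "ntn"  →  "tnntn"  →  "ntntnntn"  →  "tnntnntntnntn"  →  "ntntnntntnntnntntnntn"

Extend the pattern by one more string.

Each term (from the third on) is the two preceding terms concatenated in order: term 3 = n·tn = ntn.
The next term joins tnntnntntnntn and ntntnntntnntnntntnntn.

tnntnntntnntnntntnntntnntnntntnntn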